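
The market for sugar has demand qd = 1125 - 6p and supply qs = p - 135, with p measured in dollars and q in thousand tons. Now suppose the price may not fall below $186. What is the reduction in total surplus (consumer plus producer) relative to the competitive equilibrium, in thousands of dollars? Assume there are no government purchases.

756

Equilibrium: 1125 - 6p = p - 135, so 1260 = 7p and p* = 180, q* = 45.
The floor of 186 is above the equilibrium price 180, so it binds.
At p = 186: qd = 1125 - 6·186 = 9 and qs = 186 - 135 = 51.
Quantity traded falls to 9. At q = 9 the demand price is (1125 - 9)/6 = 186 and the supply price is 135 + 9 = 144.
Deadweight loss = ½ · (186 - 144) · (45 - 9) = ½ · 42 · 36 = 756.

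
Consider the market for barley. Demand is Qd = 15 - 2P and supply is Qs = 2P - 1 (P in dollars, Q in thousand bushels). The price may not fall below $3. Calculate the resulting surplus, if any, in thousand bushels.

In a free market, 15 - 2P = 2P - 1 gives the equilibrium P* = 4, Q* = 7.
Since 3 is below P* = 4, the floor does not bind and the free-market outcome prevails.
Since the control does not bind, there is no surplus.

0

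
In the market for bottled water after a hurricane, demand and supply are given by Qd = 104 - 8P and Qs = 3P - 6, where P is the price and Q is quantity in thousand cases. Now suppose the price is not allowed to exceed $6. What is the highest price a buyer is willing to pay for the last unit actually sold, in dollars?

Setting quantity demanded equal to quantity supplied, 104 - 8P = 3P - 6, gives P* = 10 and Q* = 24.
The ceiling of 6 is below the equilibrium price 10, so it binds.
At P = 6: Qd = 104 - 8·6 = 56 and Qs = 3·6 - 6 = 12.
Only 12 units reach the market. On the demand curve, the marginal buyer's willingness to pay at Q = 12 is (104 - 12)/8 = 11.5.

11.5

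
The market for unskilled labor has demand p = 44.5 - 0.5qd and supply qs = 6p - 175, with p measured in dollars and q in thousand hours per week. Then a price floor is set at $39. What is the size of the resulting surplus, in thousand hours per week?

48

Rearranging demand gives qd = 89 - 2p. Setting quantity demanded equal to quantity supplied, 89 - 2p = 6p - 175, gives p* = 33 and q* = 23.
Since 39 > 33, the floor is binding.
At p = 39: qd = 89 - 2·39 = 11 and qs = 6·39 - 175 = 59.
Surplus = qs - qd = 59 - 11 = 48.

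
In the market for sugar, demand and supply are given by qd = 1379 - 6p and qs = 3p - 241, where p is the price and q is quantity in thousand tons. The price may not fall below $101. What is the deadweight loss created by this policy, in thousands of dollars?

0

Equilibrium: 1379 - 6p = 3p - 241, so 1620 = 9p and p* = 180, q* = 299.
The floor of 101 is below the equilibrium price 180, so it is not binding; the market clears at p* = 180, q* = 299.
Since the control does not bind, no trades are prevented and deadweight loss is zero.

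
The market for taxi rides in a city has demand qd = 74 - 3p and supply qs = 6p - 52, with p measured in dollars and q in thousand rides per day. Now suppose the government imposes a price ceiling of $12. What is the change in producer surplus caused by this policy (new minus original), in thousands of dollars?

-52

Setting quantity demanded equal to quantity supplied, 74 - 3p = 6p - 52, gives p* = 14 and q* = 32.
Because the ceiling (12) lies below the market-clearing price, it is binding.
At p = 12: qd = 74 - 3·12 = 38 and qs = 6·12 - 52 = 20.
Producer surplus without the control is ½ · (14 - 26/3) · 32 = 256/3.
With the ceiling, producers sell 20 units at 12, so PS = ½ · (12 - 26/3) · 20 = 100/3.
Change in producer surplus = 100/3 - 256/3 = -52.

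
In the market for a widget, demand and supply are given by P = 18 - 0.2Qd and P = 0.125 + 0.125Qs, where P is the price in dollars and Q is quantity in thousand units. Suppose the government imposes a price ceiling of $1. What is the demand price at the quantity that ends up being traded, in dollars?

16.6

Rearranging demand gives Qd = 90 - 5P; rearranging supply gives Qs = 8P - 1. In a free market, 90 - 5P = 8P - 1 gives the equilibrium P* = 7, Q* = 55.
Since 1 < 7, the ceiling is binding.
At P = 1: Qd = 90 - 5·1 = 85 and Qs = 8·1 - 1 = 7.
Only 7 units reach the market. On the demand curve, the marginal buyer's willingness to pay at Q = 7 is (90 - 7)/5 = 16.6.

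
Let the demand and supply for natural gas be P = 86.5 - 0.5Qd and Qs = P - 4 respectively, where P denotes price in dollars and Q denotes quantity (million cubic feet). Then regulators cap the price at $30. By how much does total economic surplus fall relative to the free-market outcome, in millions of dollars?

630.75

Rearranging demand gives Qd = 173 - 2P. Setting quantity demanded equal to quantity supplied, 173 - 2P = P - 4, gives P* = 59 and Q* = 55.
The ceiling of 30 is below the equilibrium price 59, so it binds.
At P = 30: Qd = 173 - 2·30 = 113 and Qs = 30 - 4 = 26.
Quantity traded falls to 26. At Q = 26 the demand price is (173 - 26)/2 = 73.5 and the supply price is 4 + 26 = 30.
Deadweight loss = ½ · (73.5 - 30) · (55 - 26) = ½ · 43.5 · 29 = 630.75.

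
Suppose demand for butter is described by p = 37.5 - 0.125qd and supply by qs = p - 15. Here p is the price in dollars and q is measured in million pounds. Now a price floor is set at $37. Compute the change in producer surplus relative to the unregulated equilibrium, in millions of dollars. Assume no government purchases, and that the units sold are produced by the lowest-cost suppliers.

Rearranging demand gives qd = 300 - 8p. Setting quantity demanded equal to quantity supplied, 300 - 8p = p - 15, gives p* = 35 and q* = 20.
Because the floor (37) lies above the market-clearing price, it is binding.
At p = 37: qd = 300 - 8·37 = 4 and qs = 37 - 15 = 22.
Producer surplus without the control is ½ · (35 - 15) · 20 = 200.
With the floor, 4 units are sold at 37. The supply price at q = 4 is 19, so PS = ½ · [(37 - 15) + (37 - 19)] · 4 = 80.
Change in producer surplus = 80 - 200 = -120.

-120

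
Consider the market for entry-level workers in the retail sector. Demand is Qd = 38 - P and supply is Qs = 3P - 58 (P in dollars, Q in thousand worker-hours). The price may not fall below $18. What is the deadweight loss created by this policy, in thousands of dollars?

0

In a free market, 38 - P = 3P - 58 gives the equilibrium P* = 24, Q* = 14.
Since 18 is below P* = 24, the floor does not bind and the free-market outcome prevails.
Since the control does not bind, no trades are prevented and deadweight loss is zero.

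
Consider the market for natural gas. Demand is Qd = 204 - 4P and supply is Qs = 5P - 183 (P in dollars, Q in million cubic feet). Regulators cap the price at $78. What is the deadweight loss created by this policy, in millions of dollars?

0

Without the control the market clears where 204 - 4P = 5P - 183, i.e. P* = 43 and Q* = 32.
The ceiling of 78 is above the equilibrium price 43, so it is not binding; the market clears at P* = 43, Q* = 32.
Since the control does not bind, no trades are prevented and deadweight loss is zero.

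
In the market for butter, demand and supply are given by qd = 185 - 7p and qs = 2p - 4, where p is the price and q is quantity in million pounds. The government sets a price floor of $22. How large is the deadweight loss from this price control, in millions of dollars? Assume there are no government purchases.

In a free market, 185 - 7p = 2p - 4 gives the equilibrium p* = 21, q* = 38.
Since 22 > 21, the floor is binding.
At p = 22: qd = 185 - 7·22 = 31 and qs = 2·22 - 4 = 40.
Quantity traded falls to 31. At q = 31 the demand price is (185 - 31)/7 = 22 and the supply price is (4 + 31)/2 = 17.5.
Deadweight loss = ½ · (22 - 17.5) · (38 - 31) = ½ · 4.5 · 7 = 15.75.

15.75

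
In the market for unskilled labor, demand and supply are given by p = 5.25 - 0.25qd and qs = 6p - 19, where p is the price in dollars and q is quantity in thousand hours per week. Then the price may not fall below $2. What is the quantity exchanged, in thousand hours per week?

Rearranging demand gives qd = 21 - 4p. Without the control the market clears where 21 - 4p = 6p - 19, i.e. p* = 4 and q* = 5.
The floor of 2 is below the equilibrium price 4, so it is not binding; the market clears at p* = 4, q* = 5.

5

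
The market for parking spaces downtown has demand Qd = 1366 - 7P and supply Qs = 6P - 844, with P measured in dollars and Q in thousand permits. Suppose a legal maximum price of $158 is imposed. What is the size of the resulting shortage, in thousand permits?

156

In a free market, 1366 - 7P = 6P - 844 gives the equilibrium P* = 170, Q* = 176.
The ceiling of 158 is below the equilibrium price 170, so it binds.
At P = 158: Qd = 1366 - 7·158 = 260 and Qs = 6·158 - 844 = 104.
Shortage = Qd - Qs = 260 - 104 = 156.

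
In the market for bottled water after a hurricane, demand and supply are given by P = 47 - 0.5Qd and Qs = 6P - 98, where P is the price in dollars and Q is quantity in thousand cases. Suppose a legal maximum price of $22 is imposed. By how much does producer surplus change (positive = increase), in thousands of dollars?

-80

Rearranging demand gives Qd = 94 - 2P. Without the control the market clears where 94 - 2P = 6P - 98, i.e. P* = 24 and Q* = 46.
The ceiling of 22 is below the equilibrium price 24, so it binds.
At P = 22: Qd = 94 - 2·22 = 50 and Qs = 6·22 - 98 = 34.
Producer surplus without the control is ½ · (24 - 49/3) · 46 = 529/3.
With the ceiling, producers sell 34 units at 22, so PS = ½ · (22 - 49/3) · 34 = 289/3.
Change in producer surplus = 289/3 - 529/3 = -80.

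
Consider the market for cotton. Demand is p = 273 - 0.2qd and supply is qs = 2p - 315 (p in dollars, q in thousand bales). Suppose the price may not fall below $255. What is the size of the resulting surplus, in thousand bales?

Rearranging demand gives qd = 1365 - 5p. Without the control the market clears where 1365 - 5p = 2p - 315, i.e. p* = 240 and q* = 165.
The floor of 255 is above the equilibrium price 240, so it binds.
At p = 255: qd = 1365 - 5·255 = 90 and qs = 2·255 - 315 = 195.
Surplus = qs - qd = 195 - 90 = 105.

105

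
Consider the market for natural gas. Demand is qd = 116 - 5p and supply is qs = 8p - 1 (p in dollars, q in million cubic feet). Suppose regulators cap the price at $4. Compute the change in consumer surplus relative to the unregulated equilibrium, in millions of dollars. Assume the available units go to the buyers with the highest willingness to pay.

Equilibrium: 116 - 5p = 8p - 1, so 117 = 13p and p* = 9, q* = 71.
Because the ceiling (4) lies below the market-clearing price, it is binding.
At p = 4: qd = 116 - 5·4 = 96 and qs = 8·4 - 1 = 31.
Consumer surplus without the control is ½ · (23.2 - 9) · 71 = 504.1.
With the ceiling, 31 units are sold at 4 (assume they go to the highest-value buyers). The demand price at q = 31 is 17, so CS = ½ · [(23.2 - 4) + (17 - 4)] · 31 = 499.1.
Change in consumer surplus = 499.1 - 504.1 = -5.

-5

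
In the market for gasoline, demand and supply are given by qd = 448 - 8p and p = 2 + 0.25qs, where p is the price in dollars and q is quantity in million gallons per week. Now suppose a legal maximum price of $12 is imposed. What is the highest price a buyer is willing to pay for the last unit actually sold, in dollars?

Rearranging supply gives qs = 4p - 8. Setting quantity demanded equal to quantity supplied, 448 - 8p = 4p - 8, gives p* = 38 and q* = 144.
Since 12 < 38, the ceiling is binding.
At p = 12: qd = 448 - 8·12 = 352 and qs = 4·12 - 8 = 40.
Only 40 units reach the market. On the demand curve, the marginal buyer's willingness to pay at q = 40 is (448 - 40)/8 = 51.

51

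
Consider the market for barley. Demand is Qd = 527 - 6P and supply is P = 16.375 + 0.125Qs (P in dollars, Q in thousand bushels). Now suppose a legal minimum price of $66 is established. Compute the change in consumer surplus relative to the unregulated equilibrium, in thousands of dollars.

Rearranging supply gives Qs = 8P - 131. In a free market, 527 - 6P = 8P - 131 gives the equilibrium P* = 47, Q* = 245.
Because the floor (66) lies above the market-clearing price, it is binding.
At P = 66: Qd = 527 - 6·66 = 131 and Qs = 8·66 - 131 = 397.
Consumer surplus without the control is ½ · (527/6 - 47) · 245 = 60025/12.
With the floor, consumers buy 131 units at 66, so CS = ½ · (527/6 - 66) · 131 = 17161/12.
Change in consumer surplus = 17161/12 - 60025/12 = -3572.

-3572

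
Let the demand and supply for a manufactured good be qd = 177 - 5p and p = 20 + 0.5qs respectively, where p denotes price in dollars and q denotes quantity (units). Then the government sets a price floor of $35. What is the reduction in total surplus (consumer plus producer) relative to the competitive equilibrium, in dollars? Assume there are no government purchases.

140

Rearranging supply gives qs = 2p - 40. Equilibrium: 177 - 5p = 2p - 40, so 217 = 7p and p* = 31, q* = 22.
The floor of 35 is above the equilibrium price 31, so it binds.
At p = 35: qd = 177 - 5·35 = 2 and qs = 2·35 - 40 = 30.
Quantity traded falls to 2. At q = 2 the demand price is (177 - 2)/5 = 35 and the supply price is (40 + 2)/2 = 21.
Deadweight loss = ½ · (35 - 21) · (22 - 2) = ½ · 14 · 20 = 140.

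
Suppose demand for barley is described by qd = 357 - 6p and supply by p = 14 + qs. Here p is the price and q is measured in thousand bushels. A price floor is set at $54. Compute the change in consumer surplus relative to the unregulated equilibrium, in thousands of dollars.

Rearranging supply gives qs = p - 14. Setting quantity demanded equal to quantity supplied, 357 - 6p = p - 14, gives p* = 53 and q* = 39.
The floor of 54 is above the equilibrium price 53, so it binds.
At p = 54: qd = 357 - 6·54 = 33 and qs = 54 - 14 = 40.
Consumer surplus without the control is ½ · (59.5 - 53) · 39 = 126.75.
With the floor, consumers buy 33 units at 54, so CS = ½ · (59.5 - 54) · 33 = 90.75.
Change in consumer surplus = 90.75 - 126.75 = -36.

-36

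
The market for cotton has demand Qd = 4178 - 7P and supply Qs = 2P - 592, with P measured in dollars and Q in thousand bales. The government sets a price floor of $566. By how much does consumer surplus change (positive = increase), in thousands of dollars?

-12312

Without the control the market clears where 4178 - 7P = 2P - 592, i.e. P* = 530 and Q* = 468.
The floor of 566 is above the equilibrium price 530, so it binds.
At P = 566: Qd = 4178 - 7·566 = 216 and Qs = 2·566 - 592 = 540.
Consumer surplus without the control is ½ · (4178/7 - 530) · 468 = 109512/7.
With the floor, consumers buy 216 units at 566, so CS = ½ · (4178/7 - 566) · 216 = 23328/7.
Change in consumer surplus = 23328/7 - 109512/7 = -12312.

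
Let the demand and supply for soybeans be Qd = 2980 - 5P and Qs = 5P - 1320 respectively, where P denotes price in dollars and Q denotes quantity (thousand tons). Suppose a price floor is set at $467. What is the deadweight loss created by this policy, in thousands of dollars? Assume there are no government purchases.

6845

Without the control the market clears where 2980 - 5P = 5P - 1320, i.e. P* = 430 and Q* = 830.
Because the floor (467) lies above the market-clearing price, it is binding.
At P = 467: Qd = 2980 - 5·467 = 645 and Qs = 5·467 - 1320 = 1015.
Quantity traded falls to 645. At Q = 645 the demand price is (2980 - 645)/5 = 467 and the supply price is (1320 + 645)/5 = 393.
Deadweight loss = ½ · (467 - 393) · (830 - 645) = ½ · 74 · 185 = 6845.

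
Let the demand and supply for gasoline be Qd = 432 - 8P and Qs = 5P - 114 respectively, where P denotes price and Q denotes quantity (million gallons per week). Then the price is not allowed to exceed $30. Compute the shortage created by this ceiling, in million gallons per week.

156

Setting quantity demanded equal to quantity supplied, 432 - 8P = 5P - 114, gives P* = 42 and Q* = 96.
Because the ceiling (30) lies below the market-clearing price, it is binding.
At P = 30: Qd = 432 - 8·30 = 192 and Qs = 5·30 - 114 = 36.
Shortage = Qd - Qs = 192 - 36 = 156.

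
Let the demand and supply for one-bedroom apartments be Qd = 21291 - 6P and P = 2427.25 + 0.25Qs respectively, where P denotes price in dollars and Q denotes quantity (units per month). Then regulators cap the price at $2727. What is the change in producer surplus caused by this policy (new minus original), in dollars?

-725485

Rearranging supply gives Qs = 4P - 9709. Setting quantity demanded equal to quantity supplied, 21291 - 6P = 4P - 9709, gives P* = 3100 and Q* = 2691.
The ceiling of 2727 is below the equilibrium price 3100, so it binds.
At P = 2727: Qd = 21291 - 6·2727 = 4929 and Qs = 4·2727 - 9709 = 1199.
Producer surplus without the control is ½ · (3100 - 2427.25) · 2691 = 905185.125.
With the ceiling, producers sell 1199 units at 2727, so PS = ½ · (2727 - 2427.25) · 1199 = 179700.125.
Change in producer surplus = 179700.125 - 905185.125 = -725485.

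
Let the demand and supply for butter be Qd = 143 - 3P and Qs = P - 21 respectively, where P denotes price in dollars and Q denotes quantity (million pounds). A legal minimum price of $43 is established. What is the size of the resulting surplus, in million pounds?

8

In a free market, 143 - 3P = P - 21 gives the equilibrium P* = 41, Q* = 20.
Because the floor (43) lies above the market-clearing price, it is binding.
At P = 43: Qd = 143 - 3·43 = 14 and Qs = 43 - 21 = 22.
Surplus = Qs - Qd = 22 - 14 = 8.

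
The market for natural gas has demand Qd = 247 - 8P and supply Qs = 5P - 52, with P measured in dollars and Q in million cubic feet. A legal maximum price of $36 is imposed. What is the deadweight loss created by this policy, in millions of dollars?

0

Setting quantity demanded equal to quantity supplied, 247 - 8P = 5P - 52, gives P* = 23 and Q* = 63.
Since 36 is above P* = 23, the ceiling does not bind and the free-market outcome prevails.
Since the control does not bind, no trades are prevented and deadweight loss is zero.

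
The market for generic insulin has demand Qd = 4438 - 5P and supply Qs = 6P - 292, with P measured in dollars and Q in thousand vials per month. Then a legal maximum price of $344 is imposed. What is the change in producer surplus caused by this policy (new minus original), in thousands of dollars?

-174580

Equilibrium: 4438 - 5P = 6P - 292, so 4730 = 11P and P* = 430, Q* = 2288.
Since 344 < 430, the ceiling is binding.
At P = 344: Qd = 4438 - 5·344 = 2718 and Qs = 6·344 - 292 = 1772.
Producer surplus without the control is ½ · (430 - 146/3) · 2288 = 1308736/3.
With the ceiling, producers sell 1772 units at 344, so PS = ½ · (344 - 146/3) · 1772 = 784996/3.
Change in producer surplus = 784996/3 - 1308736/3 = -174580.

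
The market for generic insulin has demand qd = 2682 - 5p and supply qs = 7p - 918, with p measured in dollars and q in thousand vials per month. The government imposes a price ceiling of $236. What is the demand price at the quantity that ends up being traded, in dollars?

389.6

Equilibrium: 2682 - 5p = 7p - 918, so 3600 = 12p and p* = 300, q* = 1182.
The ceiling of 236 is below the equilibrium price 300, so it binds.
At p = 236: qd = 2682 - 5·236 = 1502 and qs = 7·236 - 918 = 734.
Only 734 units reach the market. On the demand curve, the marginal buyer's willingness to pay at q = 734 is (2682 - 734)/5 = 389.6.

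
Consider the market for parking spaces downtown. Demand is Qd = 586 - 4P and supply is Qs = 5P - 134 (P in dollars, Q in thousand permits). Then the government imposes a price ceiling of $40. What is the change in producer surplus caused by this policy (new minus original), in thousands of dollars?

Setting quantity demanded equal to quantity supplied, 586 - 4P = 5P - 134, gives P* = 80 and Q* = 266.
Since 40 < 80, the ceiling is binding.
At P = 40: Qd = 586 - 4·40 = 426 and Qs = 5·40 - 134 = 66.
Producer surplus without the control is ½ · (80 - 26.8) · 266 = 7075.6.
With the ceiling, producers sell 66 units at 40, so PS = ½ · (40 - 26.8) · 66 = 435.6.
Change in producer surplus = 435.6 - 7075.6 = -6640.

-6640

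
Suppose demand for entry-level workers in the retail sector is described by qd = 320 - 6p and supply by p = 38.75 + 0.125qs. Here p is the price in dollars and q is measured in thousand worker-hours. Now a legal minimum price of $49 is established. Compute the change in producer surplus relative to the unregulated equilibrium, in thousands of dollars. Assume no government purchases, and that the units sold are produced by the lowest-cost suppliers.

Rearranging supply gives qs = 8p - 310. Equilibrium: 320 - 6p = 8p - 310, so 630 = 14p and p* = 45, q* = 50.
The floor of 49 is above the equilibrium price 45, so it binds.
At p = 49: qd = 320 - 6·49 = 26 and qs = 8·49 - 310 = 82.
Producer surplus without the control is ½ · (45 - 38.75) · 50 = 156.25.
With the floor, 26 units are sold at 49. The supply price at q = 26 is 42, so PS = ½ · [(49 - 38.75) + (49 - 42)] · 26 = 224.25.
Change in producer surplus = 224.25 - 156.25 = 68.

68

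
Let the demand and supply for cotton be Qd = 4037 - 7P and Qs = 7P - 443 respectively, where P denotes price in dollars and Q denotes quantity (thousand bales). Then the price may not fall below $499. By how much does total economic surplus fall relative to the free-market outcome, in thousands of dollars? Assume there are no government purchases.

224287

In a free market, 4037 - 7P = 7P - 443 gives the equilibrium P* = 320, Q* = 1797.
Since 499 > 320, the floor is binding.
At P = 499: Qd = 4037 - 7·499 = 544 and Qs = 7·499 - 443 = 3050.
Quantity traded falls to 544. At Q = 544 the demand price is (4037 - 544)/7 = 499 and the supply price is (443 + 544)/7 = 141.
Deadweight loss = ½ · (499 - 141) · (1797 - 544) = ½ · 358 · 1253 = 224287.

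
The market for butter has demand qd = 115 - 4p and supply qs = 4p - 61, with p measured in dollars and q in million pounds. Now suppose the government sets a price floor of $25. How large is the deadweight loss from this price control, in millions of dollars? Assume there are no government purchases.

Setting quantity demanded equal to quantity supplied, 115 - 4p = 4p - 61, gives p* = 22 and q* = 27.
Since 25 > 22, the floor is binding.
At p = 25: qd = 115 - 4·25 = 15 and qs = 4·25 - 61 = 39.
Quantity traded falls to 15. At q = 15 the demand price is (115 - 15)/4 = 25 and the supply price is (61 + 15)/4 = 19.
Deadweight loss = ½ · (25 - 19) · (27 - 15) = ½ · 6 · 12 = 36.

36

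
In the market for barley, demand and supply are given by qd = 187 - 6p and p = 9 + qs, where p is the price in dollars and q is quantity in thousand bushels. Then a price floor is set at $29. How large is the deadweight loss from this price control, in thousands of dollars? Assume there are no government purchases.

21

Rearranging supply gives qs = p - 9. Setting quantity demanded equal to quantity supplied, 187 - 6p = p - 9, gives p* = 28 and q* = 19.
Because the floor (29) lies above the market-clearing price, it is binding.
At p = 29: qd = 187 - 6·29 = 13 and qs = 29 - 9 = 20.
Quantity traded falls to 13. At q = 13 the demand price is (187 - 13)/6 = 29 and the supply price is 9 + 13 = 22.
Deadweight loss = ½ · (29 - 22) · (19 - 13) = ½ · 7 · 6 = 21.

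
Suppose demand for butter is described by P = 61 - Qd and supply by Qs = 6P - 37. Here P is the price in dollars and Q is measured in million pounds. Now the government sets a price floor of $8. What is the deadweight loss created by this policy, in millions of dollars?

Rearranging demand gives Qd = 61 - P. Equilibrium: 61 - P = 6P - 37, so 98 = 7P and P* = 14, Q* = 47.
The floor of 8 is below the equilibrium price 14, so it is not binding; the market clears at P* = 14, Q* = 47.
Since the control does not bind, no trades are prevented and deadweight loss is zero.

0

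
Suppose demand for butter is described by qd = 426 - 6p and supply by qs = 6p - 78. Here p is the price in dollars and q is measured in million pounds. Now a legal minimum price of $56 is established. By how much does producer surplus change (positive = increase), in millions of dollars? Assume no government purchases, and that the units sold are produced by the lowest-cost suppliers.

Setting quantity demanded equal to quantity supplied, 426 - 6p = 6p - 78, gives p* = 42 and q* = 174.
Since 56 > 42, the floor is binding.
At p = 56: qd = 426 - 6·56 = 90 and qs = 6·56 - 78 = 258.
Producer surplus without the control is ½ · (42 - 13) · 174 = 2523.
With the floor, 90 units are sold at 56. The supply price at q = 90 is 28, so PS = ½ · [(56 - 13) + (56 - 28)] · 90 = 3195.
Change in producer surplus = 3195 - 2523 = 672.

672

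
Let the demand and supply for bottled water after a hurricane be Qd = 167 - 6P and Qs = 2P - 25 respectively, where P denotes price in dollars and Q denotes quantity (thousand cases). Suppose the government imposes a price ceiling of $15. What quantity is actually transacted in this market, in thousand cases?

5

Equilibrium: 167 - 6P = 2P - 25, so 192 = 8P and P* = 24, Q* = 23.
Since 15 < 24, the ceiling is binding.
At P = 15: Qd = 167 - 6·15 = 77 and Qs = 2·15 - 25 = 5.
The quantity actually transacted is the short side, supply: 5.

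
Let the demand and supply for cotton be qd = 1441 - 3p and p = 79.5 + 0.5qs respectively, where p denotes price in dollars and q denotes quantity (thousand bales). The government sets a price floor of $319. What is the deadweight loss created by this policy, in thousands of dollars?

Rearranging supply gives qs = 2p - 159. Without the control the market clears where 1441 - 3p = 2p - 159, i.e. p* = 320 and q* = 481.
Since 319 is below p* = 320, the floor does not bind and the free-market outcome prevails.
Since the control does not bind, no trades are prevented and deadweight loss is zero.

0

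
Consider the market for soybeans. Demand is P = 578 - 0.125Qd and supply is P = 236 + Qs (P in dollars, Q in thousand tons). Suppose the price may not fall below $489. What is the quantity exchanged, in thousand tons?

304

Rearranging demand gives Qd = 4624 - 8P; rearranging supply gives Qs = P - 236. Setting quantity demanded equal to quantity supplied, 4624 - 8P = P - 236, gives P* = 540 and Q* = 304.
The floor of 489 is below the equilibrium price 540, so it is not binding; the market clears at P* = 540, Q* = 304.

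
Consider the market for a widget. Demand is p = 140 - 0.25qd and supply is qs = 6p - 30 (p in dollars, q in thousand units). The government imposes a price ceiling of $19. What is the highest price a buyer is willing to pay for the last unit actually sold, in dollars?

Rearranging demand gives qd = 560 - 4p. Without the control the market clears where 560 - 4p = 6p - 30, i.e. p* = 59 and q* = 324.
Because the ceiling (19) lies below the market-clearing price, it is binding.
At p = 19: qd = 560 - 4·19 = 484 and qs = 6·19 - 30 = 84.
Only 84 units reach the market. On the demand curve, the marginal buyer's willingness to pay at q = 84 is (560 - 84)/4 = 119.

119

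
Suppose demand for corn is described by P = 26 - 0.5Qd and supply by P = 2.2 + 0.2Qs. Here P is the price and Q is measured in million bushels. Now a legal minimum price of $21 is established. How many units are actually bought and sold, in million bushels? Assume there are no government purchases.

10

Rearranging demand gives Qd = 52 - 2P; rearranging supply gives Qs = 5P - 11. Equilibrium: 52 - 2P = 5P - 11, so 63 = 7P and P* = 9, Q* = 34.
Because the floor (21) lies above the market-clearing price, it is binding.
At P = 21: Qd = 52 - 2·21 = 10 and Qs = 5·21 - 11 = 94.
The quantity actually transacted is the short side, demand: 10.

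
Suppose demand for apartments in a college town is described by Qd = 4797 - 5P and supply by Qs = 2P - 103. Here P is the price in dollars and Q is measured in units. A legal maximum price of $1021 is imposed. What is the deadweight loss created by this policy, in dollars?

0

Without the control the market clears where 4797 - 5P = 2P - 103, i.e. P* = 700 and Q* = 1297.
Since 1021 is above P* = 700, the ceiling does not bind and the free-market outcome prevails.
Since the control does not bind, no trades are prevented and deadweight loss is zero.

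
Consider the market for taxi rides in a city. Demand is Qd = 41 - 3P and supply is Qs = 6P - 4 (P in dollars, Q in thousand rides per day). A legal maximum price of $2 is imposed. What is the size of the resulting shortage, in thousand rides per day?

27

Setting quantity demanded equal to quantity supplied, 41 - 3P = 6P - 4, gives P* = 5 and Q* = 26.
Since 2 < 5, the ceiling is binding.
At P = 2: Qd = 41 - 3·2 = 35 and Qs = 6·2 - 4 = 8.
Shortage = Qd - Qs = 35 - 8 = 27.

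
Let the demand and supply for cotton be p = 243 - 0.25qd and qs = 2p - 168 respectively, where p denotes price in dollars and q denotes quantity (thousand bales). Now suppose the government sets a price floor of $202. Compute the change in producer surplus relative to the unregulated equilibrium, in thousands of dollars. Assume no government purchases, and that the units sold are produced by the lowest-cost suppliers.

1392

Rearranging demand gives qd = 972 - 4p. Without the control the market clears where 972 - 4p = 2p - 168, i.e. p* = 190 and q* = 212.
Since 202 > 190, the floor is binding.
At p = 202: qd = 972 - 4·202 = 164 and qs = 2·202 - 168 = 236.
Producer surplus without the control is ½ · (190 - 84) · 212 = 11236.
With the floor, 164 units are sold at 202. The supply price at q = 164 is 166, so PS = ½ · [(202 - 84) + (202 - 166)] · 164 = 12628.
Change in producer surplus = 12628 - 11236 = 1392.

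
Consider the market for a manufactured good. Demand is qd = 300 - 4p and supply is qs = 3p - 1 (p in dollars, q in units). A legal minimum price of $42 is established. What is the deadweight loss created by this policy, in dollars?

0

Without the control the market clears where 300 - 4p = 3p - 1, i.e. p* = 43 and q* = 128.
Since 42 is below p* = 43, the floor does not bind and the free-market outcome prevails.
Since the control does not bind, no trades are prevented and deadweight loss is zero.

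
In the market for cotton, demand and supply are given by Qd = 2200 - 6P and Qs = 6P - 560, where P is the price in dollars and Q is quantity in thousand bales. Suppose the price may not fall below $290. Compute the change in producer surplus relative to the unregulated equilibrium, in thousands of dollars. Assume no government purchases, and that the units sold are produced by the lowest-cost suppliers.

16800

In a free market, 2200 - 6P = 6P - 560 gives the equilibrium P* = 230, Q* = 820.
The floor of 290 is above the equilibrium price 230, so it binds.
At P = 290: Qd = 2200 - 6·290 = 460 and Qs = 6·290 - 560 = 1180.
Producer surplus without the control is ½ · (230 - 280/3) · 820 = 168100/3.
With the floor, 460 units are sold at 290. The supply price at Q = 460 is 170, so PS = ½ · [(290 - 280/3) + (290 - 170)] · 460 = 218500/3.
Change in producer surplus = 218500/3 - 168100/3 = 16800.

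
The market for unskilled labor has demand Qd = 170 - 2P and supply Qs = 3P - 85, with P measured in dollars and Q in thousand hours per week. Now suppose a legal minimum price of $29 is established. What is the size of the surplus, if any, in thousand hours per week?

Equilibrium: 170 - 2P = 3P - 85, so 255 = 5P and P* = 51, Q* = 68.
Since 29 is below P* = 51, the floor does not bind and the free-market outcome prevails.
Since the control does not bind, there is no surplus.

0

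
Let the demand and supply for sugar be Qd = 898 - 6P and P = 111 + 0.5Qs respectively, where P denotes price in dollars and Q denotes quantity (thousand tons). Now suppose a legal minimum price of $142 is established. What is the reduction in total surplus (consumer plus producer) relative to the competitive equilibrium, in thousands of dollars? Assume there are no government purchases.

Rearranging supply gives Qs = 2P - 222. Equilibrium: 898 - 6P = 2P - 222, so 1120 = 8P and P* = 140, Q* = 58.
Since 142 > 140, the floor is binding.
At P = 142: Qd = 898 - 6·142 = 46 and Qs = 2·142 - 222 = 62.
Quantity traded falls to 46. At Q = 46 the demand price is (898 - 46)/6 = 142 and the supply price is (222 + 46)/2 = 134.
Deadweight loss = ½ · (142 - 134) · (58 - 46) = ½ · 8 · 12 = 48.

48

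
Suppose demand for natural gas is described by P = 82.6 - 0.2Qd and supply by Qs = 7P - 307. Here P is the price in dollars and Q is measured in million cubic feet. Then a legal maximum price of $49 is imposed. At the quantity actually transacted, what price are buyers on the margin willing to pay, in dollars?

75.4

Rearranging demand gives Qd = 413 - 5P. Without the control the market clears where 413 - 5P = 7P - 307, i.e. P* = 60 and Q* = 113.
The ceiling of 49 is below the equilibrium price 60, so it binds.
At P = 49: Qd = 413 - 5·49 = 168 and Qs = 7·49 - 307 = 36.
Only 36 units reach the market. On the demand curve, the marginal buyer's willingness to pay at Q = 36 is (413 - 36)/5 = 75.4.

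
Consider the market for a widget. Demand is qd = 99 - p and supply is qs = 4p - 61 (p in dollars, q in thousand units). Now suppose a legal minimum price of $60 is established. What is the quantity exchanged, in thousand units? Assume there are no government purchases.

39

In a free market, 99 - p = 4p - 61 gives the equilibrium p* = 32, q* = 67.
Since 60 > 32, the floor is binding.
At p = 60: qd = 99 - 60 = 39 and qs = 4·60 - 61 = 179.
The quantity actually transacted is the short side, demand: 39.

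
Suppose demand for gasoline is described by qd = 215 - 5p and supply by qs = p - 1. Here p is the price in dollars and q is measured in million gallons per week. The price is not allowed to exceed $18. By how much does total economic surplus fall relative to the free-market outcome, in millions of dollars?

Equilibrium: 215 - 5p = p - 1, so 216 = 6p and p* = 36, q* = 35.
Since 18 < 36, the ceiling is binding.
At p = 18: qd = 215 - 5·18 = 125 and qs = 18 - 1 = 17.
Quantity traded falls to 17. At q = 17 the demand price is (215 - 17)/5 = 39.6 and the supply price is 1 + 17 = 18.
Deadweight loss = ½ · (39.6 - 18) · (35 - 17) = ½ · 21.6 · 18 = 194.4.

194.4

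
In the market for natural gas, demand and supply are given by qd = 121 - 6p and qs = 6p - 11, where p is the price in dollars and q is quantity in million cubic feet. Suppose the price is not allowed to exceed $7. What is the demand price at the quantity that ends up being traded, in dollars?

Setting quantity demanded equal to quantity supplied, 121 - 6p = 6p - 11, gives p* = 11 and q* = 55.
The ceiling of 7 is below the equilibrium price 11, so it binds.
At p = 7: qd = 121 - 6·7 = 79 and qs = 6·7 - 11 = 31.
Only 31 units reach the market. On the demand curve, the marginal buyer's willingness to pay at q = 31 is (121 - 31)/6 = 15.

15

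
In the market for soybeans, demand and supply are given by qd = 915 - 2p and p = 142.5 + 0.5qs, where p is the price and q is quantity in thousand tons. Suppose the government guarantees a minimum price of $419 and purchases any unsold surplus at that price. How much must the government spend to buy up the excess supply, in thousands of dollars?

Rearranging supply gives qs = 2p - 285. Without the control the market clears where 915 - 2p = 2p - 285, i.e. p* = 300 and q* = 315.
The floor of 419 is above the equilibrium price 300, so it binds.
At p = 419: qd = 915 - 2·419 = 77 and qs = 2·419 - 285 = 553.
Surplus = qs - qd = 476.
Government expenditure = surplus × support price = 476 × 419 = 199444.

199444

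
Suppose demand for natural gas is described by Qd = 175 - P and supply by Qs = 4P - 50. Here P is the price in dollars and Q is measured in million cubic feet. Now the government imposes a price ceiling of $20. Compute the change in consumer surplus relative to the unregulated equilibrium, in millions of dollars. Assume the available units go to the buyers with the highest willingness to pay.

Without the control the market clears where 175 - P = 4P - 50, i.e. P* = 45 and Q* = 130.
Because the ceiling (20) lies below the market-clearing price, it is binding.
At P = 20: Qd = 175 - 20 = 155 and Qs = 4·20 - 50 = 30.
Consumer surplus without the control is ½ · (175 - 45) · 130 = 8450.
With the ceiling, 30 units are sold at 20 (assume they go to the highest-value buyers). The demand price at Q = 30 is 145, so CS = ½ · [(175 - 20) + (145 - 20)] · 30 = 4200.
Change in consumer surplus = 4200 - 8450 = -4250.

-4250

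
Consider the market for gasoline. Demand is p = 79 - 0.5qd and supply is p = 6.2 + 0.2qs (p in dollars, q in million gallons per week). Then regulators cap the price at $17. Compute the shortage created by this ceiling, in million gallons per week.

70

Rearranging demand gives qd = 158 - 2p; rearranging supply gives qs = 5p - 31. Without the control the market clears where 158 - 2p = 5p - 31, i.e. p* = 27 and q* = 104.
The ceiling of 17 is below the equilibrium price 27, so it binds.
At p = 17: qd = 158 - 2·17 = 124 and qs = 5·17 - 31 = 54.
Shortage = qd - qs = 124 - 54 = 70.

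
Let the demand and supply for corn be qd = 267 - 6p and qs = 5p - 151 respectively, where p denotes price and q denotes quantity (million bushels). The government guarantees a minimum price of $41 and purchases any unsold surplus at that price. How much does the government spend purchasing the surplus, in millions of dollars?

Without the control the market clears where 267 - 6p = 5p - 151, i.e. p* = 38 and q* = 39.
Since 41 > 38, the floor is binding.
At p = 41: qd = 267 - 6·41 = 21 and qs = 5·41 - 151 = 54.
Surplus = qs - qd = 33.
Government expenditure = surplus × support price = 33 × 41 = 1353.

1353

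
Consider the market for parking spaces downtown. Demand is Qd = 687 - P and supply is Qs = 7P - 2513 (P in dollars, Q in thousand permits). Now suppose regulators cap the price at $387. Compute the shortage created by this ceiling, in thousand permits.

104

Without the control the market clears where 687 - P = 7P - 2513, i.e. P* = 400 and Q* = 287.
Because the ceiling (387) lies below the market-clearing price, it is binding.
At P = 387: Qd = 687 - 387 = 300 and Qs = 7·387 - 2513 = 196.
Shortage = Qd - Qs = 300 - 196 = 104.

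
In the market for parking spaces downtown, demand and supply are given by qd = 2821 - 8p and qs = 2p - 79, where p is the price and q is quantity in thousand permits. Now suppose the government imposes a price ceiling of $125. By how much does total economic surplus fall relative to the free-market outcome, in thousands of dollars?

34031.25

In a free market, 2821 - 8p = 2p - 79 gives the equilibrium p* = 290, q* = 501.
Since 125 < 290, the ceiling is binding.
At p = 125: qd = 2821 - 8·125 = 1821 and qs = 2·125 - 79 = 171.
Quantity traded falls to 171. At q = 171 the demand price is (2821 - 171)/8 = 331.25 and the supply price is (79 + 171)/2 = 125.
Deadweight loss = ½ · (331.25 - 125) · (501 - 171) = ½ · 206.25 · 330 = 34031.25.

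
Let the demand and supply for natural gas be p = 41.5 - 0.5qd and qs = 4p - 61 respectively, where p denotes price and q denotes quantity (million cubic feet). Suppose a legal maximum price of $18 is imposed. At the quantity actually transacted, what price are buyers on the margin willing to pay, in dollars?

36

Rearranging demand gives qd = 83 - 2p. Equilibrium: 83 - 2p = 4p - 61, so 144 = 6p and p* = 24, q* = 35.
Because the ceiling (18) lies below the market-clearing price, it is binding.
At p = 18: qd = 83 - 2·18 = 47 and qs = 4·18 - 61 = 11.
Only 11 units reach the market. On the demand curve, the marginal buyer's willingness to pay at q = 11 is (83 - 11)/2 = 36.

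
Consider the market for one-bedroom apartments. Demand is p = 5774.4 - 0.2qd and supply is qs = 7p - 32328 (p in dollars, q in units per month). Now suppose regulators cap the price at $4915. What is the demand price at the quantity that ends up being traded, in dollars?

5359

Rearranging demand gives qd = 28872 - 5p. In a free market, 28872 - 5p = 7p - 32328 gives the equilibrium p* = 5100, q* = 3372.
The ceiling of 4915 is below the equilibrium price 5100, so it binds.
At p = 4915: qd = 28872 - 5·4915 = 4297 and qs = 7·4915 - 32328 = 2077.
Only 2077 units reach the market. On the demand curve, the marginal buyer's willingness to pay at q = 2077 is (28872 - 2077)/5 = 5359.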